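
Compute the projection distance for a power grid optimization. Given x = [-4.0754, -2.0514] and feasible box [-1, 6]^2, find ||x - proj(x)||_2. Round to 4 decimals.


Project each component onto [-1, 6].
clip(-4.0754) = -1.0, clip(-2.0514) = -1.0
Projection = [-1.0, -1.0]
Squared diffs: [9.4581, 1.1054]
Distance = sqrt(10.5635) = 3.2502


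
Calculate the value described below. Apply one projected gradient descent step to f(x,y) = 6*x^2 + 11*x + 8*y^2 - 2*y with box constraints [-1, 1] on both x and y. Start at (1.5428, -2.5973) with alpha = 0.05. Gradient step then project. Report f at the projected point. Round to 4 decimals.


Step 1: Compute gradient at (1.5428, -2.5973).
grad_x = 2*6*1.5428 + 11 = 29.5136
grad_y = 2*8*-2.5973 - 2 = -43.5568
Step 2: Gradient step.
x_raw = 1.5428 - 0.05*29.5136 = 0.0671
y_raw = -2.5973 - 0.05*-43.5568 = -0.4195
Step 3: Project onto [-1, 1].
x_proj = clip(0.0671) = 0.0671
y_proj = clip(-0.4195) = -0.4195
Step 4: Evaluate f.
f(0.0671, -0.4195) = 3.0118


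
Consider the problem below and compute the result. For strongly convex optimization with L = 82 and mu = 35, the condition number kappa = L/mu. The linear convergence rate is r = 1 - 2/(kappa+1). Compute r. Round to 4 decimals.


Step 1: Compute the condition number.
kappa = L/mu = 82/35 = 2.3429
Step 2: Compute the convergence rate.
r = 1 - 2/(kappa + 1) = 1 - 2*mu/(L + mu) = (L - mu)/(L + mu) = 47/117 = 0.4017


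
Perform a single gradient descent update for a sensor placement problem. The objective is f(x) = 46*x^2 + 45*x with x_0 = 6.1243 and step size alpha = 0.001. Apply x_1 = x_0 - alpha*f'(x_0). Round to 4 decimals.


We compute the gradient at x_0 and apply the update.
f'(x) = 92*x + 45
f'(6.1243) = 92*6.1243 + 45 = 608.4356
x_1 = 6.1243 - 0.001*608.4356 = 5.5159


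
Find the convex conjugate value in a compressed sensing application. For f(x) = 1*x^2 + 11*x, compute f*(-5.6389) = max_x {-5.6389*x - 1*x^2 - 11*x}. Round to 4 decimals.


f*(y) = sup_x {y*x - a*x^2 - b*x} = sup_x {(y-b)*x - a*x^2}
FOC: (y - b) - 2a*x = 0 => x* = (y - b)/(2a)
x* = (-5.6389 - 11)/(2*1) = -8.3195
f*(-5.6389) = (y-b)^2/(4a) = (-5.6389 - 11)^2/(4*1)
= 276.853/4 = 69.2132


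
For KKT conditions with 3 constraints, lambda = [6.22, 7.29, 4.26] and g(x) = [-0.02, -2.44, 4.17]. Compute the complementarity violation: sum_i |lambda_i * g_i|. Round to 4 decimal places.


KKT complementary slackness check:
lambda_1 * g_1 = 6.22 * -0.02 = -0.1244
lambda_2 * g_2 = 7.29 * -2.44 = -17.7876
lambda_3 * g_3 = 4.26 * 4.17 = 17.7642
Total violation = 0.1244 + 17.7876 + 17.7642 = 35.6762


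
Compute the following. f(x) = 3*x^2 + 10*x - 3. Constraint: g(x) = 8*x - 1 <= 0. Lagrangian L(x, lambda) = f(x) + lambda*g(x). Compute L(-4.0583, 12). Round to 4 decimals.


Step 1: Evaluate f(x).
f(-4.0583) = 3*(-4.0583)^2 + 10*(-4.0583) - 3 = 5.8264
Step 2: Evaluate g(x).
g(-4.0583) = 8*-4.0583 - 1 = -33.4664
Step 3: Compute Lagrangian.
L = 5.8264 + 12*-33.4664 = -395.7704


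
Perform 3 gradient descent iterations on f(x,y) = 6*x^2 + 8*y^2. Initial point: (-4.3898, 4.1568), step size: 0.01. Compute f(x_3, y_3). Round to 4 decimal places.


Gradient descent on f(x,y) = 6*x^2 + 8*y^2.
Starting point: (-4.3898, 4.1568), alpha = 0.01
Step 1: grad_x = 2*6*-4.3898 = -52.6776, grad_y = 2*8*4.1568 = 66.5088
  x_1 = -4.3898 - 0.01*-52.6776 = -3.863
  y_1 = 4.1568 - 0.01*66.5088 = 3.4917
Step 2: grad_x = 2*6*-3.863 = -46.3563, grad_y = 2*8*3.4917 = 55.8674
  x_2 = -3.863 - 0.01*-46.3563 = -3.3995
  y_2 = 3.4917 - 0.01*55.8674 = 2.933
Step 3: grad_x = 2*6*-3.3995 = -40.7935, grad_y = 2*8*2.933 = 46.9286
  x_3 = -3.3995 - 0.01*-40.7935 = -2.9915
  y_3 = 2.933 - 0.01*46.9286 = 2.4638
f(-2.9915, 2.4638) = 6*(-2.9915)^2 + 8*2.4638^2 = 102.2559


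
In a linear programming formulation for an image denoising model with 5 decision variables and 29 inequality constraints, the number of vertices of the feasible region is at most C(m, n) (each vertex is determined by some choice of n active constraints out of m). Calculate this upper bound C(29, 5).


Each vertex corresponds to some choice of n active constraints out of m, so the number of vertices is at most C(m, n) = m! / (n!(m-n)!).
m = 29, n = 5
Numerator: 29 * 28 * 27 * 26 * 25
Denominator: 5! = 120
C(29, 5) = 118755


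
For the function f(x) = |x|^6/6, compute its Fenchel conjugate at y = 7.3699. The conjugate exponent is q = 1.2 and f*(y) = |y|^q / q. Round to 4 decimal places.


The conjugate exponent q satisfies 1/p + 1/q = 1.
p = 6, so q = 6/(6 - 1) = 1.2
|y|^q = 7.3699^1.2 = 10.9889
f*(7.3699) = 10.9889 / 1.2 = 9.1574


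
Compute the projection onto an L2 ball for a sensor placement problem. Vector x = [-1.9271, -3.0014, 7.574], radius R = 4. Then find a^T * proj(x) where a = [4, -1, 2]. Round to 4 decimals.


Step 1: Compute ||x|| (intermediates to 6 decimals).
||x|| = sqrt((-1.9271)^2 + (-3.0014)^2 + 7.574^2) = 8.371833
Step 2: Project.
Since ||x|| > R, scale = R/||x|| = 4/8.371833 = 0.477793, proj(x) = scale * x
proj(x) = [-0.920755, -1.434048, 3.618804]
Step 3: Dot product.
a^T * proj(x) = 4*(-0.920755) - 1*(-1.434048) + 2*3.618804 = 4.9886


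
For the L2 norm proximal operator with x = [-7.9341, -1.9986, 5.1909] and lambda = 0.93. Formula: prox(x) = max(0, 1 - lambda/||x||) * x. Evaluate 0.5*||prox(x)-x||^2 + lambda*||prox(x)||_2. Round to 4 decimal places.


Step 1: Compute ||x||.
||x|| = 9.6897
Step 2: Compute scaling factor.
scale = max(0, 1 - 0.93/9.6897) = 0.904
Step 3: prox(x) = [-7.1726, -1.8068, 4.6927]
||prox(x)|| = 8.7597
Step 4: Proximal objective.
0.5*||prox-x||^2 = 0.4325
lambda*||prox|| = 8.1465
Total = 8.5789


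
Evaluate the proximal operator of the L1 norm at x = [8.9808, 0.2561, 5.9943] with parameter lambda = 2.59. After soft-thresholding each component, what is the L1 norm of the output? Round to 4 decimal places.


Soft-thresholding with lambda = 2.59:
prox(8.9808) = sign(8.9808)*max(|8.9808| - 2.59, 0) = 6.3908
prox(0.2561) = sign(0.2561)*max(|0.2561| - 2.59, 0) = 0.0
prox(5.9943) = sign(5.9943)*max(|5.9943| - 2.59, 0) = 3.4043
prox(x) = [6.3908, 0.0, 3.4043]
||prox(x)||_1 = 6.3908 + 0.0 + 3.4043 = 9.7951


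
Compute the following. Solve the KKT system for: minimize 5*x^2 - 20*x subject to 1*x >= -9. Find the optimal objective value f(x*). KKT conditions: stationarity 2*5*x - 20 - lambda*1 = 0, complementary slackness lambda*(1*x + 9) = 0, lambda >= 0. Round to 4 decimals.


Step 1: Try lambda = 0 (constraint inactive).
Stationarity: 2*5*x - 20 = 0
x* = 20/(2*5) = 2.0
Check constraint: 1*2.0 = 2.0 >= -9 -- satisfied.
Step 2: Compute optimal value.
f(x*) = 5*2.0^2 - 20*2.0 = -20.0


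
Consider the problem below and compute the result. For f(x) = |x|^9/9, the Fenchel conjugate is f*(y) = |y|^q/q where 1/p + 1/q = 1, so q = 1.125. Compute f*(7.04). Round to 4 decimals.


The conjugate exponent q satisfies 1/p + 1/q = 1.
p = 9, so q = 9/(9 - 1) = 1.125
|y|^q = 7.04^1.125 = 8.985
f*(7.04) = 8.985 / 1.125 = 7.9867


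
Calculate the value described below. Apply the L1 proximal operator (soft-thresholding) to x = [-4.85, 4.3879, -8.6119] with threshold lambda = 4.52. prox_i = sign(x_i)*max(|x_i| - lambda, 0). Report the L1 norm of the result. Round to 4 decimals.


Soft-thresholding with lambda = 4.52:
prox(-4.85) = sign(-4.85)*max(|-4.85| - 4.52, 0) = -0.33
prox(4.3879) = sign(4.3879)*max(|4.3879| - 4.52, 0) = 0.0
prox(-8.6119) = sign(-8.6119)*max(|-8.6119| - 4.52, 0) = -4.0919
prox(x) = [-0.33, 0.0, -4.0919]
||prox(x)||_1 = 0.33 + 0.0 + 4.0919 = 4.4219


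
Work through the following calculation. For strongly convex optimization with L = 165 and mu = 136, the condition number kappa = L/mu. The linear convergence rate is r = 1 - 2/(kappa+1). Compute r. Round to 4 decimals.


Step 1: Compute the condition number.
kappa = L/mu = 165/136 = 1.2132
Step 2: Compute the convergence rate.
r = 1 - 2/(kappa + 1) = 1 - 2*mu/(L + mu) = (L - mu)/(L + mu) = 29/301 = 0.0963


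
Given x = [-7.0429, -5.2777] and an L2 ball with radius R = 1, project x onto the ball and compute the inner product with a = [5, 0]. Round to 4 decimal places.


Step 1: Compute ||x|| (intermediates to 6 decimals).
||x|| = sqrt((-7.0429)^2 + (-5.2777)^2) = 8.800941
Step 2: Project.
Since ||x|| > R, scale = R/||x|| = 1/8.800941 = 0.113624, proj(x) = scale * x
proj(x) = [-0.800242, -0.599673]
Step 3: Dot product.
a^T * proj(x) = 5*(-0.800242) + 0*(-0.599673) = -4.0012


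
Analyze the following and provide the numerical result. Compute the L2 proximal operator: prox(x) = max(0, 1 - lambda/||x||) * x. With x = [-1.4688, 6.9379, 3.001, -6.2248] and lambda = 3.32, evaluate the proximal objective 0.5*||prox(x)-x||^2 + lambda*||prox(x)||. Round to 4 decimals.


Step 1: Compute ||x||.
||x|| = 9.9018
Step 2: Compute scaling factor.
scale = max(0, 1 - 3.32/9.9018) = 0.6647
Step 3: prox(x) = [-0.9763, 4.6117, 1.9948, -4.1377]
||prox(x)|| = 6.5818
Step 4: Proximal objective.
0.5*||prox-x||^2 = 5.5112
lambda*||prox|| = 21.8516
Total = 27.3628


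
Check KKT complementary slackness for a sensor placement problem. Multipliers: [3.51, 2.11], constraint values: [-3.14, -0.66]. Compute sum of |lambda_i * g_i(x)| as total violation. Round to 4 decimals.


KKT complementary slackness check:
lambda_1 * g_1 = 3.51 * -3.14 = -11.0214
lambda_2 * g_2 = 2.11 * -0.66 = -1.3926
Total violation = 11.0214 + 1.3926 = 12.414


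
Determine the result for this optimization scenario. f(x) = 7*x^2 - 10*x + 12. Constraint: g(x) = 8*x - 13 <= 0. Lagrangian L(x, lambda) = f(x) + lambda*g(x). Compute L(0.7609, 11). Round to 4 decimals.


Step 1: Evaluate f(x).
f(0.7609) = 7*0.7609^2 - 10*0.7609 + 12 = 8.4438
Step 2: Evaluate g(x).
g(0.7609) = 8*0.7609 - 13 = -6.9128
Step 3: Compute Lagrangian.
L = 8.4438 + 11*-6.9128 = -67.597


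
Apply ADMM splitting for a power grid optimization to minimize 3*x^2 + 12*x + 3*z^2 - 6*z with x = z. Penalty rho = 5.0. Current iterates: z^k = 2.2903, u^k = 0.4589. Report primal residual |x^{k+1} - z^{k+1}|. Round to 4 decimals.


ADMM iteration with rho = 5.0, z^k = 2.2903, u^k = 0.4589
Step 1: x-update.
Minimize 3*x^2 + 12*x + (5.0/2)*(x - 2.2903 + 0.4589)^2
FOC: (2*3 + 5.0)*x = -12 + 5.0*(2.2903 - 0.4589)
x^{k+1} = -0.2585
Step 2: z-update.
Minimize 3*z^2 - 6*z + (5.0/2)*(-0.2585 - z + 0.4589)^2
FOC: (2*3 + 5.0)*z = 6 + 5.0*(-0.2585 + 0.4589)
z^{k+1} = 0.6366
Step 3: u-update.
u^{k+1} = 0.4589 - 0.2585 - 0.6366 = -0.4361
Step 4: Primal residual = |-0.2585 - 0.6366| = 0.895


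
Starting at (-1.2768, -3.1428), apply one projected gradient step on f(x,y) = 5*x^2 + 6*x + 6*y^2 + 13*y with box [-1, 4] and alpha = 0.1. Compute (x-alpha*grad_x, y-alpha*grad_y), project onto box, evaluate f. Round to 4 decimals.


Step 1: Compute gradient at (-1.2768, -3.1428).
grad_x = 2*5*-1.2768 + 6 = -6.768
grad_y = 2*6*-3.1428 + 13 = -24.7136
Step 2: Gradient step.
x_raw = -1.2768 - 0.1*-6.768 = -0.6
y_raw = -3.1428 - 0.1*-24.7136 = -0.6714
Step 3: Project onto [-1, 4].
x_proj = clip(-0.6) = -0.6
y_proj = clip(-0.6714) = -0.6714
Step 4: Evaluate f.
f(-0.6, -0.6714) = -7.8237


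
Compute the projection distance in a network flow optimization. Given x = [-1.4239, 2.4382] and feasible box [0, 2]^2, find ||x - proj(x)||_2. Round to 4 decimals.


Project each component onto [0, 2].
clip(-1.4239) = 0.0, clip(2.4382) = 2.0
Projection = [0.0, 2.0]
Squared diffs: [2.0275, 0.192]
Distance = sqrt(2.2195) = 1.4898


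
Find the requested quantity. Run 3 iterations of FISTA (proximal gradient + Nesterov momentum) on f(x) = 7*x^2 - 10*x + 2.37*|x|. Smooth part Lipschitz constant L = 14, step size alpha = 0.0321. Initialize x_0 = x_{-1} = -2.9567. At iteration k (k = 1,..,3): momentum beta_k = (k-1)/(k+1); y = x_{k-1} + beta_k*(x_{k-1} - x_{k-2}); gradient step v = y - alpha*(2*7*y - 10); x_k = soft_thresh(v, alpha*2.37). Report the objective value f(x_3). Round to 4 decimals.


FISTA on f(x) = 7*x^2 - 10*x + 2.37*|x|
L = 14, alpha = 0.0321
Iteration 1: beta = 0.0, y = -2.9567 + 0.0*(-2.9567 + 2.9567) = -2.9567
  grad(y) = -51.3938, v = y - alpha*grad = -1.307
  prox(v) = soft_thresh(-1.307, 0.0761) = -1.2309
Iteration 2: beta = 0.3333, y = -1.2309 + 0.3333*(-1.2309 + 2.9567) = -0.6556
  grad(y) = -19.1785, v = y - alpha*grad = -0.04
  prox(v) = soft_thresh(-0.04, 0.0761) = 0.0
Iteration 3: beta = 0.5, y = 0.0 + 0.5*(0.0 + 1.2309) = 0.6154
  grad(y) = -1.3838, v = y - alpha*grad = 0.6599
  prox(v) = soft_thresh(0.6599, 0.0761) = 0.5838
f(x_3) = 7*0.5838^2 - 10*0.5838 + 2.37*|0.5838| = -2.0686


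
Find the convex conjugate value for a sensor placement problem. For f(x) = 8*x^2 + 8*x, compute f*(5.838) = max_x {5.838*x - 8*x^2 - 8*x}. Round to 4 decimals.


f*(y) = sup_x {y*x - a*x^2 - b*x} = sup_x {(y-b)*x - a*x^2}
FOC: (y - b) - 2a*x = 0 => x* = (y - b)/(2a)
x* = (5.838 - 8)/(2*8) = -0.1351
f*(5.838) = (y-b)^2/(4a) = (5.838 - 8)^2/(4*8)
= 4.6742/32 = 0.1461


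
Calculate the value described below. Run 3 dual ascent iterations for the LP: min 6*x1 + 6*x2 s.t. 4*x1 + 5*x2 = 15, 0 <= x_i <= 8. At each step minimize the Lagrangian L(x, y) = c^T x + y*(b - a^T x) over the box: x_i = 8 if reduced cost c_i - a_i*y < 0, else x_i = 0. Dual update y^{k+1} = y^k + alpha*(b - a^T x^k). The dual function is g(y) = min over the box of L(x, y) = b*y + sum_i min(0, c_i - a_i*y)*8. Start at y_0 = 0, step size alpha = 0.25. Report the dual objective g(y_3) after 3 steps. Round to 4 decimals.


Dual ascent for LP: min 6*x1 + 6*x2, 4*x1 + 5*x2 = 15, 0 <= x_i <= 8
Step 1: y^k = 0.0, reduced costs: (6.0, 6.0)
  x^k = (0.0, 0.0), subgradient = b - a^T x = 15.0
  y^{k+1} = 0.0 + 0.25*15.0 = 3.75
Step 2: y^k = 3.75, reduced costs: (-9.0, -12.75)
  x^k = (8.0, 8.0), subgradient = b - a^T x = -57.0
  y^{k+1} = 3.75 + 0.25*-57.0 = -10.5
Step 3: y^k = -10.5, reduced costs: (48.0, 58.5)
  x^k = (0.0, 0.0), subgradient = b - a^T x = 15.0
  y^{k+1} = -10.5 + 0.25*15.0 = -6.75
Dual objective at y_3 = -6.75: reduced costs (33.0, 39.75), box minimizer x = (0.0, 0.0)
g(y_3) = b*y + (c1 - a1*y)*x1 + (c2 - a2*y)*x2 = 15*(-6.75) + 33.0*0.0 + 39.75*0.0 = -101.25 + 0.0 + 0.0 = -101.25


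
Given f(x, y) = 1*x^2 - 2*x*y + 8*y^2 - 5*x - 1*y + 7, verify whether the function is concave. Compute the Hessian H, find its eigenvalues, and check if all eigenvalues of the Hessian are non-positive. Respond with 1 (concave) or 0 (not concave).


The Hessian of f(x,y) = 1*x^2 - 2*x*y + 8*y^2 - 5*x - 1*y + 7 is:
H = [[2, -2], [-2, 16]]
Trace = 2 + 16 = 18
Determinant = 2*16 - (-2)^2 = 28
Discriminant = (18)^2 - 4*28 = 212.0
Eigenvalues: lambda_1 = 1.7199, lambda_2 = 16.2801
The function is not concave.

0


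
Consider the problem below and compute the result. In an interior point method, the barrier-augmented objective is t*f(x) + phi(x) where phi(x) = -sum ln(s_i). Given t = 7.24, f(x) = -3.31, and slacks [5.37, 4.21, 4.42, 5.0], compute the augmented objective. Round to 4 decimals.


Step 1: Compute log-barrier.
ln values: [1.6808, 1.4375, 1.4861, 1.6094]
phi = -(1.6808 + 1.4375 + 1.4861 + 1.6094) = -6.2139
Step 2: Compute augmented objective.
t*f(x) = 7.24*-3.31 = -23.9644
Total = -23.9644 - 6.2139 = -30.1783


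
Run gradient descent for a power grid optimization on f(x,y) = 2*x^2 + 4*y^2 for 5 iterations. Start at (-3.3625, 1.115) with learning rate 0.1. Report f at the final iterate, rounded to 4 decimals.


Gradient descent on f(x,y) = 2*x^2 + 4*y^2.
Starting point: (-3.3625, 1.115), alpha = 0.1
Step 1: grad_x = 2*2*-3.3625 = -13.45, grad_y = 2*4*1.115 = 8.92
  x_1 = -3.3625 - 0.1*-13.45 = -2.0175
  y_1 = 1.115 - 0.1*8.92 = 0.223
Step 2: grad_x = 2*2*-2.0175 = -8.07, grad_y = 2*4*0.223 = 1.784
  x_2 = -2.0175 - 0.1*-8.07 = -1.2105
  y_2 = 0.223 - 0.1*1.784 = 0.0446
Step 3: grad_x = 2*2*-1.2105 = -4.842, grad_y = 2*4*0.0446 = 0.3568
  x_3 = -1.2105 - 0.1*-4.842 = -0.7263
  y_3 = 0.0446 - 0.1*0.3568 = 0.0089
Step 4: grad_x = 2*2*-0.7263 = -2.9052, grad_y = 2*4*0.0089 = 0.0714
  x_4 = -0.7263 - 0.1*-2.9052 = -0.4358
  y_4 = 0.0089 - 0.1*0.0714 = 0.0018
Step 5: grad_x = 2*2*-0.4358 = -1.7431, grad_y = 2*4*0.0018 = 0.0143
  x_5 = -0.4358 - 0.1*-1.7431 = -0.2615
  y_5 = 0.0018 - 0.1*0.0143 = 0.0004
f(-0.2615, 0.0004) = 2*(-0.2615)^2 + 4*0.0004^2 = 0.1367


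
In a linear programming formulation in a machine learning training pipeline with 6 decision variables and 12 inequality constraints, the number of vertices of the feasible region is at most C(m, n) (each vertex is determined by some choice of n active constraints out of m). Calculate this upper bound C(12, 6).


Each vertex corresponds to some choice of n active constraints out of m, so the number of vertices is at most C(m, n) = m! / (n!(m-n)!).
m = 12, n = 6
Numerator: 12 * 11 * 10 * 9 * 8 * 7
Denominator: 6! = 720
C(12, 6) = 924


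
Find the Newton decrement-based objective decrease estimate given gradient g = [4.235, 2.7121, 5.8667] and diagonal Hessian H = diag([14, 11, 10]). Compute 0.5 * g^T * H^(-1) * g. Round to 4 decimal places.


Step 1: H is diagonal, so H^(-1) * g = [0.3025, 0.2466, 0.5867].
Step 2: g^T H^(-1) g = sum_i g_i^2 / H_ii
  = (4.235)^2/14 + (2.7121)^2/11 + (5.8667)^2/10
  = 1.2811 + 0.6687 + 3.4418 = 5.3916
Step 3: Objective decrease = 0.5 * g^T H^(-1) g = 2.6958


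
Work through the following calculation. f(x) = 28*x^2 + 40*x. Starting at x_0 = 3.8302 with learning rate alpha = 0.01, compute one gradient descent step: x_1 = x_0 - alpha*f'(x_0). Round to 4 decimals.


We compute the gradient at x_0 and apply the update.
f'(x) = 56*x + 40
f'(3.8302) = 56*3.8302 + 40 = 254.4912
x_1 = 3.8302 - 0.01*254.4912 = 1.2853


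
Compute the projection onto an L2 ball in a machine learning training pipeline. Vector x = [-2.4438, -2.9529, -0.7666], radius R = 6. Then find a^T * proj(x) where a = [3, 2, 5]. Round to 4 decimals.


Step 1: Compute ||x|| (intermediates to 6 decimals).
||x|| = sqrt((-2.4438)^2 + (-2.9529)^2 + (-0.7666)^2) = 3.908894
Step 2: Project.
Since ||x|| <= R, proj = x (no scaling needed).
proj(x) = [-2.4438, -2.9529, -0.7666]
Step 3: Dot product.
a^T * proj(x) = 3*(-2.4438) + 2*(-2.9529) + 5*(-0.7666) = -17.0702


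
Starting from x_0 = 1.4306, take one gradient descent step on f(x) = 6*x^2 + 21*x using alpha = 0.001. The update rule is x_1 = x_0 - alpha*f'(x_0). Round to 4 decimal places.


We compute the gradient at x_0 and apply the update.
f'(x) = 12*x + 21
f'(1.4306) = 12*1.4306 + 21 = 38.1672
x_1 = 1.4306 - 0.001*38.1672 = 1.3924


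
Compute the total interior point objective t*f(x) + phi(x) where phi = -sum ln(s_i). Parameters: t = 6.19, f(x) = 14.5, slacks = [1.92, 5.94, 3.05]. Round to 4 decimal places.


Step 1: Compute log-barrier.
ln values: [0.6523, 1.7817, 1.1151]
phi = -(0.6523 + 1.7817 + 1.1151) = -3.5492
Step 2: Compute augmented objective.
t*f(x) = 6.19*14.5 = 89.755
Total = 89.755 - 3.5492 = 86.2058


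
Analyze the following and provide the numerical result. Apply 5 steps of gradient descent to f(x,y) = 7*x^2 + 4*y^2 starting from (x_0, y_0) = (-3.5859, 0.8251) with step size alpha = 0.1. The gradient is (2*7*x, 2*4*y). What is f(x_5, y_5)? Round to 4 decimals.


Gradient descent on f(x,y) = 7*x^2 + 4*y^2.
Starting point: (-3.5859, 0.8251), alpha = 0.1
Step 1: grad_x = 2*7*-3.5859 = -50.2026, grad_y = 2*4*0.8251 = 6.6008
  x_1 = -3.5859 - 0.1*-50.2026 = 1.4344
  y_1 = 0.8251 - 0.1*6.6008 = 0.165
Step 2: grad_x = 2*7*1.4344 = 20.081, grad_y = 2*4*0.165 = 1.3202
  x_2 = 1.4344 - 0.1*20.081 = -0.5737
  y_2 = 0.165 - 0.1*1.3202 = 0.033
Step 3: grad_x = 2*7*-0.5737 = -8.0324, grad_y = 2*4*0.033 = 0.264
  x_3 = -0.5737 - 0.1*-8.0324 = 0.2295
  y_3 = 0.033 - 0.1*0.264 = 0.0066
Step 4: grad_x = 2*7*0.2295 = 3.213, grad_y = 2*4*0.0066 = 0.0528
  x_4 = 0.2295 - 0.1*3.213 = -0.0918
  y_4 = 0.0066 - 0.1*0.0528 = 0.0013
Step 5: grad_x = 2*7*-0.0918 = -1.2852, grad_y = 2*4*0.0013 = 0.0106
  x_5 = -0.0918 - 0.1*-1.2852 = 0.0367
  y_5 = 0.0013 - 0.1*0.0106 = 0.0003
f(0.0367, 0.0003) = 7*0.0367^2 + 4*0.0003^2 = 0.0094


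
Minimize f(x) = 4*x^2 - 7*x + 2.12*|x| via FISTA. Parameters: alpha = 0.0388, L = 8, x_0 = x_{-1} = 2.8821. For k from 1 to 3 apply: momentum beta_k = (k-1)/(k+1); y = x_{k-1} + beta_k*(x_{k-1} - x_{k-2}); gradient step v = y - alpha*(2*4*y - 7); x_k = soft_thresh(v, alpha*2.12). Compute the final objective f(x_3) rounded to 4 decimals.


FISTA on f(x) = 4*x^2 - 7*x + 2.12*|x|
L = 8, alpha = 0.0388
Iteration 1: beta = 0.0, y = 2.8821 + 0.0*(2.8821 - 2.8821) = 2.8821
  grad(y) = 16.0568, v = y - alpha*grad = 2.2591
  prox(v) = soft_thresh(2.2591, 0.0823) = 2.1768
Iteration 2: beta = 0.3333, y = 2.1768 + 0.3333*(2.1768 - 2.8821) = 1.9418
  grad(y) = 8.534, v = y - alpha*grad = 1.6106
  prox(v) = soft_thresh(1.6106, 0.0823) = 1.5284
Iteration 3: beta = 0.5, y = 1.5284 + 0.5*(1.5284 - 2.1768) = 1.2041
  grad(y) = 2.6332, v = y - alpha*grad = 1.102
  prox(v) = soft_thresh(1.102, 0.0823) = 1.0197
f(x_3) = 4*1.0197^2 - 7*1.0197 + 2.12*|1.0197| = -0.8169


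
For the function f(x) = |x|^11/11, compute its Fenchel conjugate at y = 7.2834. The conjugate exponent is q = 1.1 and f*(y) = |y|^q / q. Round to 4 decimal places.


The conjugate exponent q satisfies 1/p + 1/q = 1.
p = 11, so q = 11/(11 - 1) = 1.1
|y|^q = 7.2834^1.1 = 8.8832
f*(7.2834) = 8.8832 / 1.1 = 8.0756


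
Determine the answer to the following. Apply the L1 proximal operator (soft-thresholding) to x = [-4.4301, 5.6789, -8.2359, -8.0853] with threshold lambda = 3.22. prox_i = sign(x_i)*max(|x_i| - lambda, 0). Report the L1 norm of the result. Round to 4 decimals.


Soft-thresholding with lambda = 3.22:
prox(-4.4301) = sign(-4.4301)*max(|-4.4301| - 3.22, 0) = -1.2101
prox(5.6789) = sign(5.6789)*max(|5.6789| - 3.22, 0) = 2.4589
prox(-8.2359) = sign(-8.2359)*max(|-8.2359| - 3.22, 0) = -5.0159
prox(-8.0853) = sign(-8.0853)*max(|-8.0853| - 3.22, 0) = -4.8653
prox(x) = [-1.2101, 2.4589, -5.0159, -4.8653]
||prox(x)||_1 = 1.2101 + 2.4589 + 5.0159 + 4.8653 = 13.5502


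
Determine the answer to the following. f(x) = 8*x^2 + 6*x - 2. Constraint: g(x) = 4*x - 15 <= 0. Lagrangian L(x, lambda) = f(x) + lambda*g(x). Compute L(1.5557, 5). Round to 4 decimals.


Step 1: Evaluate f(x).
f(1.5557) = 8*1.5557^2 + 6*1.5557 - 2 = 26.6958
Step 2: Evaluate g(x).
g(1.5557) = 4*1.5557 - 15 = -8.7772
Step 3: Compute Lagrangian.
L = 26.6958 + 5*-8.7772 = -17.1902


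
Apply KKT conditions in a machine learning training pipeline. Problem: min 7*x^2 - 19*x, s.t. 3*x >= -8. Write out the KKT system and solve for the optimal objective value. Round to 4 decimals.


Step 1: Try lambda = 0 (constraint inactive).
Stationarity: 2*7*x - 19 = 0
x* = 19/(2*7) = 19/14 = 1.3571 (rounded; the exact value 19/14 is used below)
Check constraint: 3*1.3571 = 4.0713 >= -8 -- satisfied.
Step 2: Compute optimal value.
f(x*) = 7*(19/14)^2 - 19*(19/14) = -12.8929


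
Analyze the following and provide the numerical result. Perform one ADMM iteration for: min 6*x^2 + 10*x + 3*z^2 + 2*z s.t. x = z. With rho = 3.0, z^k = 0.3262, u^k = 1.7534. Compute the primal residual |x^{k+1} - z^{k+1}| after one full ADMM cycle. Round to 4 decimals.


ADMM iteration with rho = 3.0, z^k = 0.3262, u^k = 1.7534
Step 1: x-update.
Minimize 6*x^2 + 10*x + (3.0/2)*(x - 0.3262 + 1.7534)^2
FOC: (2*6 + 3.0)*x = -10 + 3.0*(0.3262 - 1.7534)
x^{k+1} = -0.9521
Step 2: z-update.
Minimize 3*z^2 + 2*z + (3.0/2)*(-0.9521 - z + 1.7534)^2
FOC: (2*3 + 3.0)*z = -2 + 3.0*(-0.9521 + 1.7534)
z^{k+1} = 0.0449
Step 3: u-update.
u^{k+1} = 1.7534 - 0.9521 - 0.0449 = 0.7564
Step 4: Primal residual = |-0.9521 - 0.0449| = 0.997


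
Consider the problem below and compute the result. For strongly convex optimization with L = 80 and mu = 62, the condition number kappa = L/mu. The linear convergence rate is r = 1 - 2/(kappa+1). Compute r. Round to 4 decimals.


Step 1: Compute the condition number.
kappa = L/mu = 80/62 = 1.2903
Step 2: Compute the convergence rate.
r = 1 - 2/(kappa + 1) = 1 - 2*mu/(L + mu) = (L - mu)/(L + mu) = 18/142 = 0.1268


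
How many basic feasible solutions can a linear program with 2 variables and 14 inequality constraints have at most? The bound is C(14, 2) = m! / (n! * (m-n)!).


Each vertex corresponds to some choice of n active constraints out of m, so the number of vertices is at most C(m, n) = m! / (n!(m-n)!).
m = 14, n = 2
Numerator: 14 * 13
Denominator: 2! = 2
C(14, 2) = 91


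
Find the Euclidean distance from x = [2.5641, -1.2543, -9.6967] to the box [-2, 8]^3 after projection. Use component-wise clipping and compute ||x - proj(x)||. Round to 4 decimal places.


Project each component onto [-2, 8].
clip(2.5641) = 2.5641, clip(-1.2543) = -1.2543, clip(-9.6967) = -2.0
Projection = [2.5641, -1.2543, -2.0]
Squared diffs: [0.0, 0.0, 59.2392]
Distance = sqrt(59.2392) = 7.6967


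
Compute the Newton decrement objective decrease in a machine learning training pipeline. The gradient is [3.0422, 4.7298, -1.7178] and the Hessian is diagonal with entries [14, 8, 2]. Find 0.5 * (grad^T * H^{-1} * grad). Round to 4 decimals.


Step 1: H is diagonal, so H^(-1) * g = [0.2173, 0.5912, -0.8589].
Step 2: g^T H^(-1) g = sum_i g_i^2 / H_ii
  = (3.0422)^2/14 + (4.7298)^2/8 + (-1.7178)^2/2
  = 0.6611 + 2.7964 + 1.4754 = 4.9329
Step 3: Objective decrease = 0.5 * g^T H^(-1) g = 2.4664


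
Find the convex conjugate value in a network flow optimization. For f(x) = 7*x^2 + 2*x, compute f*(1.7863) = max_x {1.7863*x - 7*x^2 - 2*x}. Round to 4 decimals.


f*(y) = sup_x {y*x - a*x^2 - b*x} = sup_x {(y-b)*x - a*x^2}
FOC: (y - b) - 2a*x = 0 => x* = (y - b)/(2a)
x* = (1.7863 - 2)/(2*7) = -0.0153
f*(1.7863) = (y-b)^2/(4a) = (1.7863 - 2)^2/(4*7)
= 0.0457/28 = 0.0016


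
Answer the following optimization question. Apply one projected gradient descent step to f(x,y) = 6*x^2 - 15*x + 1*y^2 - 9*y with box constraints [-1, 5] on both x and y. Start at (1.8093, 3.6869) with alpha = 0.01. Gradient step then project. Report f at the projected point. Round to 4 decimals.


Step 1: Compute gradient at (1.8093, 3.6869).
grad_x = 2*6*1.8093 - 15 = 6.7116
grad_y = 2*1*3.6869 - 9 = -1.6262
Step 2: Gradient step.
x_raw = 1.8093 - 0.01*6.7116 = 1.7422
y_raw = 3.6869 - 0.01*-1.6262 = 3.7032
Step 3: Project onto [-1, 5].
x_proj = clip(1.7422) = 1.7422
y_proj = clip(3.7032) = 3.7032
Step 4: Evaluate f.
f(1.7422, 3.7032) = -27.5366


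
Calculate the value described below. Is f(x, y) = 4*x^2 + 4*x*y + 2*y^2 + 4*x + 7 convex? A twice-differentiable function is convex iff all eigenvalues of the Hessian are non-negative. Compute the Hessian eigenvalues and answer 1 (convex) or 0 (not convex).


The Hessian of f(x,y) = 4*x^2 + 4*x*y + 2*y^2 + 4*x + 7 is:
H = [[8, 4], [4, 4]]
Trace = 8 + 4 = 12
Determinant = 8*4 - (4)^2 = 16
Discriminant = (12)^2 - 4*16 = 80.0
Eigenvalues: lambda_1 = 1.5279, lambda_2 = 10.4721
The function is convex.

1


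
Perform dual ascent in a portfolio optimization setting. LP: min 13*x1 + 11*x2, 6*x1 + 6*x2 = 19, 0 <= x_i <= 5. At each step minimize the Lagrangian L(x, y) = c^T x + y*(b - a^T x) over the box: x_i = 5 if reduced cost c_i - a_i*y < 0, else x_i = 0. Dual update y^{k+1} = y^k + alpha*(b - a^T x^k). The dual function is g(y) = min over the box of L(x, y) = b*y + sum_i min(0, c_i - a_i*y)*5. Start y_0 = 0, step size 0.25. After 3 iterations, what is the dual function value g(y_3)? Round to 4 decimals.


Dual ascent for LP: min 13*x1 + 11*x2, 6*x1 + 6*x2 = 19, 0 <= x_i <= 5
Step 1: y^k = 0.0, reduced costs: (13.0, 11.0)
  x^k = (0.0, 0.0), subgradient = b - a^T x = 19.0
  y^{k+1} = 0.0 + 0.25*19.0 = 4.75
Step 2: y^k = 4.75, reduced costs: (-15.5, -17.5)
  x^k = (5.0, 5.0), subgradient = b - a^T x = -41.0
  y^{k+1} = 4.75 + 0.25*-41.0 = -5.5
Step 3: y^k = -5.5, reduced costs: (46.0, 44.0)
  x^k = (0.0, 0.0), subgradient = b - a^T x = 19.0
  y^{k+1} = -5.5 + 0.25*19.0 = -0.75
Dual objective at y_3 = -0.75: reduced costs (17.5, 15.5), box minimizer x = (0.0, 0.0)
g(y_3) = b*y + (c1 - a1*y)*x1 + (c2 - a2*y)*x2 = 19*(-0.75) + 17.5*0.0 + 15.5*0.0 = -14.25 + 0.0 + 0.0 = -14.25


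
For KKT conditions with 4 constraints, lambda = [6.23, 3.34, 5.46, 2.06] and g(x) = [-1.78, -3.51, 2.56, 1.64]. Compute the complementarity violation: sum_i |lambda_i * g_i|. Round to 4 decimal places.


KKT complementary slackness check:
lambda_1 * g_1 = 6.23 * -1.78 = -11.0894
lambda_2 * g_2 = 3.34 * -3.51 = -11.7234
lambda_3 * g_3 = 5.46 * 2.56 = 13.9776
lambda_4 * g_4 = 2.06 * 1.64 = 3.3784
Total violation = 11.0894 + 11.7234 + 13.9776 + 3.3784 = 40.1688


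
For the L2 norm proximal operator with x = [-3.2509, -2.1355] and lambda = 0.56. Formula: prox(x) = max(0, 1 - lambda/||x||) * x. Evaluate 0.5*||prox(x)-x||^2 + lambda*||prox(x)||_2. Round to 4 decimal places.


Step 1: Compute ||x||.
||x|| = 3.8896
Step 2: Compute scaling factor.
scale = max(0, 1 - 0.56/3.8896) = 0.856
Step 3: prox(x) = [-2.7829, -1.828]
||prox(x)|| = 3.3296
Step 4: Proximal objective.
0.5*||prox-x||^2 = 0.1568
lambda*||prox|| = 1.8646
Total = 2.0214


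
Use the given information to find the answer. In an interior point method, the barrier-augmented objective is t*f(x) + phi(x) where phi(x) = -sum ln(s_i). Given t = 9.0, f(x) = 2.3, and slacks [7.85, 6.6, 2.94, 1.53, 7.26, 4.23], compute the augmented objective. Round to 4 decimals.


Step 1: Compute log-barrier.
ln values: [2.0605, 1.8871, 1.0784, 0.4253, 1.9824, 1.4422]
phi = -(2.0605 + 1.8871 + 1.0784 + 0.4253 + 1.9824 + 1.4422) = -8.8758
Step 2: Compute augmented objective.
t*f(x) = 9.0*2.3 = 20.7
Total = 20.7 - 8.8758 = 11.8242


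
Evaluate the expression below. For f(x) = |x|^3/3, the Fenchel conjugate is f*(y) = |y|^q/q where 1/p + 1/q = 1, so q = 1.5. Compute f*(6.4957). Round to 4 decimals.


The conjugate exponent q satisfies 1/p + 1/q = 1.
p = 3, so q = 3/(3 - 1) = 1.5
|y|^q = 6.4957^1.5 = 16.5554
f*(6.4957) = 16.5554 / 1.5 = 11.0369


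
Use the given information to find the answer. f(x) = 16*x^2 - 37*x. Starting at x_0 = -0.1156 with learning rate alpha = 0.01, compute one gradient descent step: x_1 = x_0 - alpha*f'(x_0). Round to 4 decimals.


We compute the gradient at x_0 and apply the update.
f'(x) = 32*x - 37
f'(-0.1156) = 32*-0.1156 - 37 = -40.6992
x_1 = -0.1156 - 0.01*-40.6992 = 0.2914


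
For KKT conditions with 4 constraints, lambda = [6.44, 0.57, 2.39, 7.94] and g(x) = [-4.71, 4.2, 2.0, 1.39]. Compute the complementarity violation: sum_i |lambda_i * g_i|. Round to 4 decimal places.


KKT complementary slackness check:
lambda_1 * g_1 = 6.44 * -4.71 = -30.3324
lambda_2 * g_2 = 0.57 * 4.2 = 2.394
lambda_3 * g_3 = 2.39 * 2.0 = 4.78
lambda_4 * g_4 = 7.94 * 1.39 = 11.0366
Total violation = 30.3324 + 2.394 + 4.78 + 11.0366 = 48.543


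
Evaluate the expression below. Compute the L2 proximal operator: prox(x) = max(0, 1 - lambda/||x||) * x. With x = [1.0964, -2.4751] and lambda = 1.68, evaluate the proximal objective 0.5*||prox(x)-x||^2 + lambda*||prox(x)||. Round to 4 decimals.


Step 1: Compute ||x||.
||x|| = 2.7071
Step 2: Compute scaling factor.
scale = max(0, 1 - 1.68/2.7071) = 0.3794
Step 3: prox(x) = [0.416, -0.9391]
||prox(x)|| = 1.0271
Step 4: Proximal objective.
0.5*||prox-x||^2 = 1.4112
lambda*||prox|| = 1.7255
Total = 3.1367


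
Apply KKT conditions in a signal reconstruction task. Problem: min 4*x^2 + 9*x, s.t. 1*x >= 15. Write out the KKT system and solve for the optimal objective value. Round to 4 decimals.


Step 1: Try lambda = 0 (constraint inactive).
x_unc = -9/(2*4) = -1.125
Check: 1*-1.125 = -1.125 < 15 -- violated!
Step 2: Constraint must be active: 1*x = 15
x* = 15/1 = 15.0
lambda = (2*4*15.0 + 9)/1 = 129.0
Step 3: Compute optimal value.
f(x*) = 4*15.0^2 + 9*15.0 = 1035.0


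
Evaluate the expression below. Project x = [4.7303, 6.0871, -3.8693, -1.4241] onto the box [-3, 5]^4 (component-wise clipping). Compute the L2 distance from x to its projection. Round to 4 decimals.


Project each component onto [-3, 5].
clip(4.7303) = 4.7303, clip(6.0871) = 5.0, clip(-3.8693) = -3.0, clip(-1.4241) = -1.4241
Projection = [4.7303, 5.0, -3.0, -1.4241]
Squared diffs: [0.0, 1.1818, 0.7557, 0.0]
Distance = sqrt(1.9375) = 1.3919


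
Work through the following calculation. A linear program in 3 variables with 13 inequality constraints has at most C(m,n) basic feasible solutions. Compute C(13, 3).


Each vertex corresponds to some choice of n active constraints out of m, so the number of vertices is at most C(m, n) = m! / (n!(m-n)!).
m = 13, n = 3
Numerator: 13 * 12 * 11
Denominator: 3! = 6
C(13, 3) = 286


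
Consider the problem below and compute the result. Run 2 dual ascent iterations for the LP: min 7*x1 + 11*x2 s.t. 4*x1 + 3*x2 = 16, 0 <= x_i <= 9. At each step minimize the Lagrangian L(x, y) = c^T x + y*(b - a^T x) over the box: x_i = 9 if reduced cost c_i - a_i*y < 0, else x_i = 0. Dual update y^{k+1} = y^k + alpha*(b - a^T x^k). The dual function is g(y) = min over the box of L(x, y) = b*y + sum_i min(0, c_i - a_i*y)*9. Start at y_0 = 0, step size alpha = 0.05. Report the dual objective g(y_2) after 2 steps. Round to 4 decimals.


Dual ascent for LP: min 7*x1 + 11*x2, 4*x1 + 3*x2 = 16, 0 <= x_i <= 9
Step 1: y^k = 0.0, reduced costs: (7.0, 11.0)
  x^k = (0.0, 0.0), subgradient = b - a^T x = 16.0
  y^{k+1} = 0.0 + 0.05*16.0 = 0.8
Step 2: y^k = 0.8, reduced costs: (3.8, 8.6)
  x^k = (0.0, 0.0), subgradient = b - a^T x = 16.0
  y^{k+1} = 0.8 + 0.05*16.0 = 1.6
Dual objective at y_2 = 1.6: reduced costs (0.6, 6.2), box minimizer x = (0.0, 0.0)
g(y_2) = b*y + (c1 - a1*y)*x1 + (c2 - a2*y)*x2 = 16*1.6 + 0.6*0.0 + 6.2*0.0 = 25.6 + 0.0 + 0.0 = 25.6


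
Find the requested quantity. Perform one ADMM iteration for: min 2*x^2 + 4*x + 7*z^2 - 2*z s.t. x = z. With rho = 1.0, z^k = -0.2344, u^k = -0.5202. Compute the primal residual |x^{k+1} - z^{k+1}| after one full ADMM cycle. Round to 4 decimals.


ADMM iteration with rho = 1.0, z^k = -0.2344, u^k = -0.5202
Step 1: x-update.
Minimize 2*x^2 + 4*x + (1.0/2)*(x + 0.2344 - 0.5202)^2
FOC: (2*2 + 1.0)*x = -4 + 1.0*(-0.2344 + 0.5202)
x^{k+1} = -0.7428
Step 2: z-update.
Minimize 7*z^2 - 2*z + (1.0/2)*(-0.7428 - z - 0.5202)^2
FOC: (2*7 + 1.0)*z = 2 + 1.0*(-0.7428 - 0.5202)
z^{k+1} = 0.0491
Step 3: u-update.
u^{k+1} = -0.5202 - 0.7428 - 0.0491 = -1.3122
Step 4: Primal residual = |-0.7428 - 0.0491| = 0.792


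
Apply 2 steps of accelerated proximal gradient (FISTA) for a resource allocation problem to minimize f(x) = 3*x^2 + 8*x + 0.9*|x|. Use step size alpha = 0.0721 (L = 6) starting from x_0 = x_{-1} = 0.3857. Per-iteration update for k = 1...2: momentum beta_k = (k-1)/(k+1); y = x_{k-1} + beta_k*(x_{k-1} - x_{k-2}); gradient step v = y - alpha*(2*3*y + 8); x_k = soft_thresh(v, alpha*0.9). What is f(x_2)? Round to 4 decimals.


FISTA on f(x) = 3*x^2 + 8*x + 0.9*|x|
L = 6, alpha = 0.0721
Iteration 1: beta = 0.0, y = 0.3857 + 0.0*(0.3857 - 0.3857) = 0.3857
  grad(y) = 10.3142, v = y - alpha*grad = -0.358
  prox(v) = soft_thresh(-0.358, 0.0649) = -0.2931
Iteration 2: beta = 0.3333, y = -0.2931 + 0.3333*(-0.2931 - 0.3857) = -0.5193
  grad(y) = 4.8841, v = y - alpha*grad = -0.8715
  prox(v) = soft_thresh(-0.8715, 0.0649) = -0.8066
f(x_2) = 3*(-0.8066)^2 + 8*(-0.8066) + 0.9*|-0.8066| = -3.775


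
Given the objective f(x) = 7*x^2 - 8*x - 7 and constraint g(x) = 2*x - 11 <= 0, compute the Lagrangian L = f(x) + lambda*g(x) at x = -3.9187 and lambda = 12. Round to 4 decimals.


Step 1: Evaluate f(x).
f(-3.9187) = 7*(-3.9187)^2 - 8*(-3.9187) - 7 = 131.8431
Step 2: Evaluate g(x).
g(-3.9187) = 2*-3.9187 - 11 = -18.8374
Step 3: Compute Lagrangian.
L = 131.8431 + 12*-18.8374 = -94.2057


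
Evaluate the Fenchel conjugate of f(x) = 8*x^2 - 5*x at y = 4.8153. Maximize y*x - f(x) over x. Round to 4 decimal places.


f*(y) = sup_x {y*x - a*x^2 - b*x} = sup_x {(y-b)*x - a*x^2}
FOC: (y - b) - 2a*x = 0 => x* = (y - b)/(2a)
x* = (4.8153 + 5)/(2*8) = 0.6135
f*(4.8153) = (y-b)^2/(4a) = (4.8153 + 5)^2/(4*8)
= 96.3401/32 = 3.0106


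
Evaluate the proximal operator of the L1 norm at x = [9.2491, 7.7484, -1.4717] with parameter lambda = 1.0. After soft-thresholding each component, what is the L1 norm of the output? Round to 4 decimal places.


Soft-thresholding with lambda = 1.0:
prox(9.2491) = sign(9.2491)*max(|9.2491| - 1.0, 0) = 8.2491
prox(7.7484) = sign(7.7484)*max(|7.7484| - 1.0, 0) = 6.7484
prox(-1.4717) = sign(-1.4717)*max(|-1.4717| - 1.0, 0) = -0.4717
prox(x) = [8.2491, 6.7484, -0.4717]
||prox(x)||_1 = 8.2491 + 6.7484 + 0.4717 = 15.4692


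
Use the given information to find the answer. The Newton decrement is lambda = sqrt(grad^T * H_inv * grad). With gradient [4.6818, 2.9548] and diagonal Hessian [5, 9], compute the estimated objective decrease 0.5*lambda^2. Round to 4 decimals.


Step 1: H is diagonal, so H^(-1) * g = [0.9364, 0.3283].
Step 2: g^T H^(-1) g = sum_i g_i^2 / H_ii
  = (4.6818)^2/5 + (2.9548)^2/9
  = 4.3839 + 0.9701 = 5.3539
Step 3: Objective decrease = 0.5 * g^T H^(-1) g = 2.677


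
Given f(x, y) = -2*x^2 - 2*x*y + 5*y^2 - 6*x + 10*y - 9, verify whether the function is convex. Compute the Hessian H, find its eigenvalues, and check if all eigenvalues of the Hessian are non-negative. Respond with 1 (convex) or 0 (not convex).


The Hessian of f(x,y) = -2*x^2 - 2*x*y + 5*y^2 - 6*x + 10*y - 9 is:
H = [[-4, -2], [-2, 10]]
Trace = -4 + 10 = 6
Determinant = -4*10 - (-2)^2 = -44
Discriminant = (6)^2 - 4*-44 = 212.0
Eigenvalues: lambda_1 = -4.2801, lambda_2 = 10.2801
The function is not convex.

0


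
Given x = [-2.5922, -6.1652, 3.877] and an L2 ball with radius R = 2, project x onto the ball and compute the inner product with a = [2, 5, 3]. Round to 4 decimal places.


Step 1: Compute ||x|| (intermediates to 6 decimals).
||x|| = sqrt((-2.5922)^2 + (-6.1652)^2 + 3.877^2) = 7.73048
Step 2: Project.
Since ||x|| > R, scale = R/||x|| = 2/7.73048 = 0.258716, proj(x) = scale * x
proj(x) = [-0.670644, -1.595036, 1.003042]
Step 3: Dot product.
a^T * proj(x) = 2*(-0.670644) + 5*(-1.595036) + 3*1.003042 = -6.3073


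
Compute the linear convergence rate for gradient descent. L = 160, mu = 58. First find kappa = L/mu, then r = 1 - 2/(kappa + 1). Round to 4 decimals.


Step 1: Compute the condition number.
kappa = L/mu = 160/58 = 2.7586
Step 2: Compute the convergence rate.
r = 1 - 2/(kappa + 1) = 1 - 2*mu/(L + mu) = (L - mu)/(L + mu) = 102/218 = 0.4679


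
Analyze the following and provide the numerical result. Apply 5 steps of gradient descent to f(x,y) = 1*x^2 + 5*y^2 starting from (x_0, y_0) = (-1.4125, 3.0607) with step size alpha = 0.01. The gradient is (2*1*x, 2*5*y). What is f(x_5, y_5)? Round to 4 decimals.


Gradient descent on f(x,y) = 1*x^2 + 5*y^2.
Starting point: (-1.4125, 3.0607), alpha = 0.01
Step 1: grad_x = 2*1*-1.4125 = -2.825, grad_y = 2*5*3.0607 = 30.607
  x_1 = -1.4125 - 0.01*-2.825 = -1.3843
  y_1 = 3.0607 - 0.01*30.607 = 2.7546
Step 2: grad_x = 2*1*-1.3843 = -2.7685, grad_y = 2*5*2.7546 = 27.5463
  x_2 = -1.3843 - 0.01*-2.7685 = -1.3566
  y_2 = 2.7546 - 0.01*27.5463 = 2.4792
Step 3: grad_x = 2*1*-1.3566 = -2.7131, grad_y = 2*5*2.4792 = 24.7917
  x_3 = -1.3566 - 0.01*-2.7131 = -1.3294
  y_3 = 2.4792 - 0.01*24.7917 = 2.2313
Step 4: grad_x = 2*1*-1.3294 = -2.6589, grad_y = 2*5*2.2313 = 22.3125
  x_4 = -1.3294 - 0.01*-2.6589 = -1.3028
  y_4 = 2.2313 - 0.01*22.3125 = 2.0081
Step 5: grad_x = 2*1*-1.3028 = -2.6057, grad_y = 2*5*2.0081 = 20.0813
  x_5 = -1.3028 - 0.01*-2.6057 = -1.2768
  y_5 = 2.0081 - 0.01*20.0813 = 1.8073
f(-1.2768, 1.8073) = 1*(-1.2768)^2 + 5*1.8073^2 = 17.9621


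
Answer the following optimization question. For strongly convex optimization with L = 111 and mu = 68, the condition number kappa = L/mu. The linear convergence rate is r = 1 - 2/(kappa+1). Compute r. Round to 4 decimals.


Step 1: Compute the condition number.
kappa = L/mu = 111/68 = 1.6324
Step 2: Compute the convergence rate.
r = 1 - 2/(kappa + 1) = 1 - 2*mu/(L + mu) = (L - mu)/(L + mu) = 43/179 = 0.2402


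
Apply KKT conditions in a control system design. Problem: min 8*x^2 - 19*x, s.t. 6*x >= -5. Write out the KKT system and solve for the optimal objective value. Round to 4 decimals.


Step 1: Try lambda = 0 (constraint inactive).
Stationarity: 2*8*x - 19 = 0
x* = 19/(2*8) = 1.1875
Check constraint: 6*1.1875 = 7.125 >= -5 -- satisfied.
Step 2: Compute optimal value.
f(x*) = 8*1.1875^2 - 19*1.1875 = -11.2813
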